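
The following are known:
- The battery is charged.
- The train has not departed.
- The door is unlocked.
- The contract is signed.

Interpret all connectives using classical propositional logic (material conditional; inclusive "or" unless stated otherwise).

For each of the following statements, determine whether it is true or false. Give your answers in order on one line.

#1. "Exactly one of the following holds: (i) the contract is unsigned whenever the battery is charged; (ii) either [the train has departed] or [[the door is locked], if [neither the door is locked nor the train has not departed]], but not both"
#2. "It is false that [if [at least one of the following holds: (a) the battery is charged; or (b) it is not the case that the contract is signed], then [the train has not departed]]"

#1 T, #2 F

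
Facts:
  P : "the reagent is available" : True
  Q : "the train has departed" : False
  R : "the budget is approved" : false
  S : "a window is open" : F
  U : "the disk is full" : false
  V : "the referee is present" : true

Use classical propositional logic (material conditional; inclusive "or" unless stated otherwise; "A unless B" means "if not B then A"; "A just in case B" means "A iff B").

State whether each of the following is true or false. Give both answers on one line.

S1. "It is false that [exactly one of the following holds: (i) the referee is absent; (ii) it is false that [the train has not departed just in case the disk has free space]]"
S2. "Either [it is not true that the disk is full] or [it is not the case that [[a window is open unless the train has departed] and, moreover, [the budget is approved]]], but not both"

S1 true; S2 false

S1: Formalization: ¬(¬V ⊕ ¬(¬Q ↔ ¬U))

¬V = ¬T = F
¬Q = ¬F = T
¬U = ¬F = T
¬Q ↔ ¬U = T ↔ T = T
¬(¬Q ↔ ¬U) = ¬T = F
¬V ⊕ ¬(¬Q ↔ ¬U) = F ⊕ F = F
¬(¬V ⊕ ¬(¬Q ↔ ¬U)) = ¬F = T
Thus S1 is true.

S2: This is ¬U ⊕ ¬((S ∨ Q) ∧ R).

¬U = ¬F = T
S ∨ Q = F ∨ F = F
(S ∨ Q) ∧ R = F ∧ F = F
¬((S ∨ Q) ∧ R) = ¬F = T
¬U ⊕ ¬((S ∨ Q) ∧ R) = T ⊕ T = F
Thus S2 is false.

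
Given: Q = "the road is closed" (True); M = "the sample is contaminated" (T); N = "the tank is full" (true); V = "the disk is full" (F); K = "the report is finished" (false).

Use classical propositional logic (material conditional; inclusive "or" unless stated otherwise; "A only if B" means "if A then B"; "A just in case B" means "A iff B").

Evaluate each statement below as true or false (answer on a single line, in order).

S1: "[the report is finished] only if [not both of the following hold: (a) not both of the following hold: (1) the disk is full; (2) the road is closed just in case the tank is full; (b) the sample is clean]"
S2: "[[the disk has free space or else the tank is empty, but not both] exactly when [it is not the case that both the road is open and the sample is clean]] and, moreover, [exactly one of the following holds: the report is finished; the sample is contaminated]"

S1 T / S2 T

S1: This is K -> ((V nand (Q iff N)) nand not M).

Q iff N = True iff True = True
V nand (Q iff N) = False nand True = True
not M = not True = False
(V nand (Q iff N)) nand not M = True nand False = True
K -> ((V nand (Q iff N)) nand not M) = False -> True = True
So S1 is true.

S2: In symbols: ((not V xor not N) iff (not Q nand not M)) and (K xor M)

not V = not False = True
not N = not True = False
not V xor not N = True xor False = True
not Q = not True = False
not M = not True = False
not Q nand not M = False nand False = True
(not V xor not N) iff (not Q nand not M) = True iff True = True
K xor M = False xor True = True
((not V xor not N) iff (not Q nand not M)) and (K xor M) = True and True = True
Thus S2 is true.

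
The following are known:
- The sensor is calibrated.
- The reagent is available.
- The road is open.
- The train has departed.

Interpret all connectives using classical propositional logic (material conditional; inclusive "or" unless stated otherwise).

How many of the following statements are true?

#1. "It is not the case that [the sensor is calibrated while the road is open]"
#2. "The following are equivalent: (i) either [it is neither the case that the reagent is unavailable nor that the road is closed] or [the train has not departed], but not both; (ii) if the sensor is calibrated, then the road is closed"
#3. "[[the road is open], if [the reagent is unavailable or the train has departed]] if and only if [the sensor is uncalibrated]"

0

Let P = "the sensor is calibrated" (T), R = "the road is closed" (F), Q = "the reagent is available" (T), S = "the train has departed" (T).

#1: Parsed as ¬(P ∧ ¬R)

¬R = ¬F = T
P ∧ ¬R = T ∧ T = T
¬(P ∧ ¬R) = ¬T = F
So #1 is false.

#2: Formalization: ((¬Q ↓ R) ⊕ ¬S) ↔ (P → R)

¬Q = ¬T = F
¬Q ↓ R = F ↓ F = T
¬S = ¬T = F
(¬Q ↓ R) ⊕ ¬S = T ⊕ F = T
P → R = T → F = F
((¬Q ↓ R) ⊕ ¬S) ↔ (P → R) = T ↔ F = F
So #2 is false.

#3: In symbols: ((¬Q ∨ S) → ¬R) ↔ ¬P

¬Q = ¬T = F
¬Q ∨ S = F ∨ T = T
¬R = ¬F = T
(¬Q ∨ S) → ¬R = T → T = T
¬P = ¬T = F
((¬Q ∨ S) → ¬R) ↔ ¬P = T ↔ F = F
Thus #3 is false.

Count: 0.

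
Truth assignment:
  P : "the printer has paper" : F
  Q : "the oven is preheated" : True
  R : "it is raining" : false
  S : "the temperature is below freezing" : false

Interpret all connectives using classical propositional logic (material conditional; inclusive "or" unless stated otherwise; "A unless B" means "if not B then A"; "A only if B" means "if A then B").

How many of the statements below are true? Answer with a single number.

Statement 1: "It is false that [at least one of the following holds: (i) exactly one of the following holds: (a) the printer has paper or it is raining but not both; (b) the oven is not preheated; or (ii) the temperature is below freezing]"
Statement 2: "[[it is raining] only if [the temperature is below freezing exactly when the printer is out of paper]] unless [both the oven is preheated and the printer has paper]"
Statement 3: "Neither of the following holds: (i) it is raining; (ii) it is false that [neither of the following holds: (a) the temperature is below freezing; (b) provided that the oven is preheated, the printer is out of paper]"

Statement 1: Parsed as ~(((P xor R) xor ~Q) | S)

P xor R = F xor F = F
~Q = ~T = F
(P xor R) xor ~Q = F xor F = F
((P xor R) xor ~Q) | S = F | F = F
~(((P xor R) xor ~Q) | S) = ~F = T
So Statement 1 is true.

Statement 2: Parsed as (R -> (S <-> ~P)) | (Q & P)

~P = ~F = T
S <-> ~P = F <-> T = F
R -> (S <-> ~P) = F -> F = T
Q & P = T & F = F
(R -> (S <-> ~P)) | (Q & P) = T | F = T
Thus Statement 2 is true.

Statement 3: Formalization: R nor ~(S nor (Q -> ~P))

~P = ~F = T
Q -> ~P = T -> T = T
S nor (Q -> ~P) = F nor T = F
~(S nor (Q -> ~P)) = ~F = T
R nor ~(S nor (Q -> ~P)) = F nor T = F
Hence Statement 3 is false.

True statements: 2.

2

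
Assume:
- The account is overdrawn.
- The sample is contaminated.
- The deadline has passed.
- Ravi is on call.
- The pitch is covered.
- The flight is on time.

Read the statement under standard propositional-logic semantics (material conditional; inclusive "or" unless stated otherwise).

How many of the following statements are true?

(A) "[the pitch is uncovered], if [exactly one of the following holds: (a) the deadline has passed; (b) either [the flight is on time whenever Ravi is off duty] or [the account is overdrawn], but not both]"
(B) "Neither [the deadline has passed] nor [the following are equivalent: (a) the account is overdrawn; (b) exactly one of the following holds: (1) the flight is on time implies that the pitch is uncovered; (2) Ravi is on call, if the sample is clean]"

0

Let D = "the deadline has passed" (T), L = "Ravi is on call" (T), M = "the flight is delayed" (F), R = "the account is overdrawn" (T), H = "the pitch is covered" (T), Q = "the sample is contaminated" (T).

(A): Parsed as (D xor ((~L -> ~M) xor R)) -> ~H

~L = ~T = F
~M = ~F = T
~L -> ~M = F -> T = T
(~L -> ~M) xor R = T xor T = F
D xor ((~L -> ~M) xor R) = T xor F = T
~H = ~T = F
(D xor ((~L -> ~M) xor R)) -> ~H = T -> F = F
Hence (A) is false.

(B): In symbols: D nor (R <-> ((~M -> ~H) xor (~Q -> L)))

~M = ~F = T
~H = ~T = F
~M -> ~H = T -> F = F
~Q = ~T = F
~Q -> L = F -> T = T
(~M -> ~H) xor (~Q -> L) = F xor T = T
R <-> ((~M -> ~H) xor (~Q -> L)) = T <-> T = T
D nor (R <-> ((~M -> ~H) xor (~Q -> L))) = T nor T = F
Thus (B) is false.

0 of the 2 statements are true (none).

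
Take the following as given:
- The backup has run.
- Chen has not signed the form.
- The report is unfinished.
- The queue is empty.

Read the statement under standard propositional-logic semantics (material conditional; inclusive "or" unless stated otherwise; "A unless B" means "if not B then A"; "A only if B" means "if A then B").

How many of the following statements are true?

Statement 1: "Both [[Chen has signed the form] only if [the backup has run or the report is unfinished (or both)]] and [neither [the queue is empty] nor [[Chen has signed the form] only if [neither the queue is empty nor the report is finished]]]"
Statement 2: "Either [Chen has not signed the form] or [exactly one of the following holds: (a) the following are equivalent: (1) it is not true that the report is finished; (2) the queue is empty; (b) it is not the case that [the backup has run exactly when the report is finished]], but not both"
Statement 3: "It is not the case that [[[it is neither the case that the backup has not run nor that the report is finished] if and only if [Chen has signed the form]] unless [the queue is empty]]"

1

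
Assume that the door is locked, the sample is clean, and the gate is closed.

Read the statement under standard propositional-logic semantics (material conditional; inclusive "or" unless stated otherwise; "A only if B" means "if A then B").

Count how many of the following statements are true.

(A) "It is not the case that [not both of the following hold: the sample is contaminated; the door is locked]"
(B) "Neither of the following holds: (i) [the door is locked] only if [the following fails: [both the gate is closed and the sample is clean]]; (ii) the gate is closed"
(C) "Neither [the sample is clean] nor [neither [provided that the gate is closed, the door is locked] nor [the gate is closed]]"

0

Let S = "the sample is contaminated" (F), G = "the door is locked" (T), K = "the gate is open" (F).

(A): In symbols: ~(S nand G)

S nand G = F nand T = T
~(S nand G) = ~T = F
Thus (A) is false.

(B): This is (G -> ~(~K & ~S)) nor ~K.

~K = ~F = T
~S = ~F = T
~K & ~S = T & T = T
~(~K & ~S) = ~T = F
G -> ~(~K & ~S) = T -> F = F
~K = ~F = T
(G -> ~(~K & ~S)) nor ~K = F nor T = F
Thus (B) is false.

(C): In symbols: ~S nor ((~K -> G) nor ~K)

~S = ~F = T
~K = ~F = T
~K -> G = T -> T = T
~K = ~F = T
(~K -> G) nor ~K = T nor T = F
~S nor ((~K -> G) nor ~K) = T nor F = F
Hence (C) is false.

Count: 0.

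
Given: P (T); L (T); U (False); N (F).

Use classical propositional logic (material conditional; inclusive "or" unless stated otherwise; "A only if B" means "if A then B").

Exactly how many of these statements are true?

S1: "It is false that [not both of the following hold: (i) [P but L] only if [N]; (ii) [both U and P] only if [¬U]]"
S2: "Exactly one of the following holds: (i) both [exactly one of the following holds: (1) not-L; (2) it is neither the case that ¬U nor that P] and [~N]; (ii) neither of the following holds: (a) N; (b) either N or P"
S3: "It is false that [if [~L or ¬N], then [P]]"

0

S1: Formalization: ¬(((P ∧ L) → N) ↑ ((U ∧ P) → ¬U))

P ∧ L = T ∧ T = T
(P ∧ L) → N = T → F = F
U ∧ P = F ∧ T = F
¬U = ¬F = T
(U ∧ P) → ¬U = F → T = T
((P ∧ L) → N) ↑ ((U ∧ P) → ¬U) = F ↑ T = T
¬(((P ∧ L) → N) ↑ ((U ∧ P) → ¬U)) = ¬T = F
Hence S1 is false.

S2: Parsed as ((¬L ⊕ (¬U ↓ P)) ∧ ¬N) ⊕ (N ↓ (N ∨ P))

¬L = ¬T = F
¬U = ¬F = T
¬U ↓ P = T ↓ T = F
¬L ⊕ (¬U ↓ P) = F ⊕ F = F
¬N = ¬F = T
(¬L ⊕ (¬U ↓ P)) ∧ ¬N = F ∧ T = F
N ∨ P = F ∨ T = T
N ↓ (N ∨ P) = F ↓ T = F
((¬L ⊕ (¬U ↓ P)) ∧ ¬N) ⊕ (N ↓ (N ∨ P)) = F ⊕ F = F
So S2 is false.

S3: In symbols: ¬((¬L ∨ ¬N) → P)

¬L = ¬T = F
¬N = ¬F = T
¬L ∨ ¬N = F ∨ T = T
(¬L ∨ ¬N) → P = T → T = T
¬((¬L ∨ ¬N) → P) = ¬T = F
Thus S3 is false.

Count: 0.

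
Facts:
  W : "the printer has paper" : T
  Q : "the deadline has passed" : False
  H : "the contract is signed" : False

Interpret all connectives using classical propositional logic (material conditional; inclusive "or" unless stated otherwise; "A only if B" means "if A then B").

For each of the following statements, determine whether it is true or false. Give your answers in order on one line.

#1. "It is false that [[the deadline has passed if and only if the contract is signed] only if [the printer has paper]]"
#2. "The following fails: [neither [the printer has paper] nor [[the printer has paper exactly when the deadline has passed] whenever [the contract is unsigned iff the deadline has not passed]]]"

#1 false / #2 true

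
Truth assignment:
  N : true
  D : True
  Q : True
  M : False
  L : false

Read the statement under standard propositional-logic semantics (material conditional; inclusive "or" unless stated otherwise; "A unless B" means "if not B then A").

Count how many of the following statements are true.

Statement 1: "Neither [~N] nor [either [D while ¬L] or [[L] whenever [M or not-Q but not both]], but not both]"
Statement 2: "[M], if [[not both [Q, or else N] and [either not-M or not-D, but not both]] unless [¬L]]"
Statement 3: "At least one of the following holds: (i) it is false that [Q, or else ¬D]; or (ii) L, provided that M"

2

Statement 1: This is ¬N ↓ ((D ∧ ¬L) ⊕ ((M ⊕ ¬Q) → L)).

¬N = ¬T = F
¬L = ¬F = T
D ∧ ¬L = T ∧ T = T
¬Q = ¬T = F
M ⊕ ¬Q = F ⊕ F = F
(M ⊕ ¬Q) → L = F → F = T
(D ∧ ¬L) ⊕ ((M ⊕ ¬Q) → L) = T ⊕ T = F
¬N ↓ ((D ∧ ¬L) ⊕ ((M ⊕ ¬Q) → L)) = F ↓ F = T
Hence Statement 1 is true.

Statement 2: Formalization: (((Q ∨ N) ↑ (¬M ⊕ ¬D)) ∨ ¬L) → M

Q ∨ N = T ∨ T = T
¬M = ¬F = T
¬D = ¬T = F
¬M ⊕ ¬D = T ⊕ F = T
(Q ∨ N) ↑ (¬M ⊕ ¬D) = T ↑ T = F
¬L = ¬F = T
((Q ∨ N) ↑ (¬M ⊕ ¬D)) ∨ ¬L = F ∨ T = T
(((Q ∨ N) ↑ (¬M ⊕ ¬D)) ∨ ¬L) → M = T → F = F
Hence Statement 2 is false.

Statement 3: Formalization: ¬(Q ∨ ¬D) ∨ (M → L)

¬D = ¬T = F
Q ∨ ¬D = T ∨ F = T
¬(Q ∨ ¬D) = ¬T = F
M → L = F → F = T
¬(Q ∨ ¬D) ∨ (M → L) = F ∨ T = T
So Statement 3 is true.

2 of the 3 statements are true (Statement 1, Statement 3).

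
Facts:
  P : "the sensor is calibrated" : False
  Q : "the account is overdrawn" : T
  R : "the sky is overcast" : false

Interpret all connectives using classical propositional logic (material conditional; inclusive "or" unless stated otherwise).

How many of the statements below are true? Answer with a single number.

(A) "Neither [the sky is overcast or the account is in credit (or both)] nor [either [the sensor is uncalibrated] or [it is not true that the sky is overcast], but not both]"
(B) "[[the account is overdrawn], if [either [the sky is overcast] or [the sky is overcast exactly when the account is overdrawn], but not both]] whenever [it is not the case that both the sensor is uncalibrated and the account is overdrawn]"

(A): This is (R | ~Q) nor (~P xor ~R).

~Q = ~T = F
R | ~Q = F | F = F
~P = ~F = T
~R = ~F = T
~P xor ~R = T xor T = F
(R | ~Q) nor (~P xor ~R) = F nor F = T
So (A) is true.

(B): Parsed as (~P nand Q) -> ((R xor (R <-> Q)) -> Q)

~P = ~F = T
~P nand Q = T nand T = F
R <-> Q = F <-> T = F
R xor (R <-> Q) = F xor F = F
(R xor (R <-> Q)) -> Q = F -> T = T
(~P nand Q) -> ((R xor (R <-> Q)) -> Q) = F -> T = T
Hence (B) is true.

2 of the 2 statements are true ((A), (B)).

2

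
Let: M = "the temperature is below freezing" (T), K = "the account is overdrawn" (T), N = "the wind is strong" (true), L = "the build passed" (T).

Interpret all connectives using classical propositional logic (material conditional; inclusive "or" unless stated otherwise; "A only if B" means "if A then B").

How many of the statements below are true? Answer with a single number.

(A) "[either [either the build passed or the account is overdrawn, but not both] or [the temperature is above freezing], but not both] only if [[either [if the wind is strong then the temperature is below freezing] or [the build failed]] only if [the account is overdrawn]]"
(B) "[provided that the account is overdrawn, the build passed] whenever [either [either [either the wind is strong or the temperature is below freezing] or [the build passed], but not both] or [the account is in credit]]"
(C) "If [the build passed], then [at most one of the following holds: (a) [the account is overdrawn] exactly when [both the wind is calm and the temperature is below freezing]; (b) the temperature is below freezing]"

3

(A): In symbols: ((L xor K) xor ~M) -> (((N -> M) | ~L) -> K)

L xor K = T xor T = F
~M = ~T = F
(L xor K) xor ~M = F xor F = F
N -> M = T -> T = T
~L = ~T = F
(N -> M) | ~L = T | F = T
((N -> M) | ~L) -> K = T -> T = T
((L xor K) xor ~M) -> (((N -> M) | ~L) -> K) = F -> T = T
Hence (A) is true.

(B): In symbols: (((N | M) xor L) | ~K) -> (K -> L)

N | M = T | T = T
(N | M) xor L = T xor T = F
~K = ~T = F
((N | M) xor L) | ~K = F | F = F
K -> L = T -> T = T
(((N | M) xor L) | ~K) -> (K -> L) = F -> T = T
Thus (B) is true.

(C): This is L -> ((K <-> (~N & M)) nand M).

~N = ~T = F
~N & M = F & T = F
K <-> (~N & M) = T <-> F = F
(K <-> (~N & M)) nand M = F nand T = T
L -> ((K <-> (~N & M)) nand M) = T -> T = T
Hence (C) is true.

Count: 3.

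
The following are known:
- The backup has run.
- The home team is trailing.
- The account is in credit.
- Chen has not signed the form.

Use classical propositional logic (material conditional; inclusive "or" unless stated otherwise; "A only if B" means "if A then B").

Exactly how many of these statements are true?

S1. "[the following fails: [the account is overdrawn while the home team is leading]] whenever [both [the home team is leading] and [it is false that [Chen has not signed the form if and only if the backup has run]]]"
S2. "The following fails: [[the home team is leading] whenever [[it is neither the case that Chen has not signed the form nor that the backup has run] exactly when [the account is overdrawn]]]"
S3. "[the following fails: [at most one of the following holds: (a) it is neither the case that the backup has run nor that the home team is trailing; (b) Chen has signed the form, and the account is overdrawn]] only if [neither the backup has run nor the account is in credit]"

Let Q = "the home team is leading" (F), S = "Chen has signed the form" (F), P = "the backup has run" (T), R = "the account is overdrawn" (F).

S1: This is (Q ∧ ¬(¬S ↔ P)) → ¬(R ∧ Q).

¬S = ¬F = T
¬S ↔ P = T ↔ T = T
¬(¬S ↔ P) = ¬T = F
Q ∧ ¬(¬S ↔ P) = F ∧ F = F
R ∧ Q = F ∧ F = F
¬(R ∧ Q) = ¬F = T
(Q ∧ ¬(¬S ↔ P)) → ¬(R ∧ Q) = F → T = T
Hence S1 is true.

S2: Parsed as ¬(((¬S ↓ P) ↔ R) → Q)

¬S = ¬F = T
¬S ↓ P = T ↓ T = F
(¬S ↓ P) ↔ R = F ↔ F = T
((¬S ↓ P) ↔ R) → Q = T → F = F
¬(((¬S ↓ P) ↔ R) → Q) = ¬F = T
Hence S2 is true.

S3: Parsed as ¬((P ↓ ¬Q) ↑ (S ∧ R)) → (P ↓ ¬R)

¬Q = ¬F = T
P ↓ ¬Q = T ↓ T = F
S ∧ R = F ∧ F = F
(P ↓ ¬Q) ↑ (S ∧ R) = F ↑ F = T
¬((P ↓ ¬Q) ↑ (S ∧ R)) = ¬T = F
¬R = ¬F = T
P ↓ ¬R = T ↓ T = F
¬((P ↓ ¬Q) ↑ (S ∧ R)) → (P ↓ ¬R) = F → F = T
So S3 is true.

Count: 3.

3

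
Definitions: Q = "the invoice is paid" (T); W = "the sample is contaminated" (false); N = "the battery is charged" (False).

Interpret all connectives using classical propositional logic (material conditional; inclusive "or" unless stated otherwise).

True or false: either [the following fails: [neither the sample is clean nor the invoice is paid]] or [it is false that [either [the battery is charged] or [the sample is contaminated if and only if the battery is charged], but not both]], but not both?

true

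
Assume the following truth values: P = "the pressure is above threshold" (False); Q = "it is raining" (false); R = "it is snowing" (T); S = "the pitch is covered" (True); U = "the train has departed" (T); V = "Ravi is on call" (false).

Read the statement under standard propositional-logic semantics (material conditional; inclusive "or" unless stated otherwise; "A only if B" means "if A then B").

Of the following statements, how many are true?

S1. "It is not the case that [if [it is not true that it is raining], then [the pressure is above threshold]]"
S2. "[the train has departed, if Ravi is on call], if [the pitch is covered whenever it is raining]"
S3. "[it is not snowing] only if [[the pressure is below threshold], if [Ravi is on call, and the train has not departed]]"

S1: This is not (not Q -> P).

not Q = not False = True
not Q -> P = True -> False = False
not (not Q -> P) = not False = True
Hence S1 is true.

S2: This is (Q -> S) -> (V -> U).

Q -> S = False -> True = True
V -> U = False -> True = True
(Q -> S) -> (V -> U) = True -> True = True
Hence S2 is true.

S3: This is not R -> ((V and not U) -> not P).

not R = not True = False
not U = not True = False
V and not U = False and False = False
not P = not False = True
(V and not U) -> not P = False -> True = True
not R -> ((V and not U) -> not P) = False -> True = True
So S3 is true.

3 of the 3 statements are true.

3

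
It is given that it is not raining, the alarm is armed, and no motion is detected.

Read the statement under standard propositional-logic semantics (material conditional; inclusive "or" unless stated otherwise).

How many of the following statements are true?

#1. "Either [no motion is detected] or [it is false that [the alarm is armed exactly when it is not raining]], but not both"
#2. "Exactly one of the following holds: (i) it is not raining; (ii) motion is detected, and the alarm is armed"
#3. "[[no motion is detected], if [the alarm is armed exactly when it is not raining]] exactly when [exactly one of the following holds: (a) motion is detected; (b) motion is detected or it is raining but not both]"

Let R = "motion is detected" (F), P = "the alarm is armed" (T), U = "it is raining" (F).

#1: This is ~R xor ~(P <-> ~U).

~R = ~F = T
~U = ~F = T
P <-> ~U = T <-> T = T
~(P <-> ~U) = ~T = F
~R xor ~(P <-> ~U) = T xor F = T
Hence #1 is true.

#2: Parsed as ~U xor (R & P)

~U = ~F = T
R & P = F & T = F
~U xor (R & P) = T xor F = T
So #2 is true.

#3: Parsed as ((P <-> ~U) -> ~R) <-> (R xor (R xor U))

~U = ~F = T
P <-> ~U = T <-> T = T
~R = ~F = T
(P <-> ~U) -> ~R = T -> T = T
R xor U = F xor F = F
R xor (R xor U) = F xor F = F
((P <-> ~U) -> ~R) <-> (R xor (R xor U)) = T <-> F = F
So #3 is false.

Count: 2.

2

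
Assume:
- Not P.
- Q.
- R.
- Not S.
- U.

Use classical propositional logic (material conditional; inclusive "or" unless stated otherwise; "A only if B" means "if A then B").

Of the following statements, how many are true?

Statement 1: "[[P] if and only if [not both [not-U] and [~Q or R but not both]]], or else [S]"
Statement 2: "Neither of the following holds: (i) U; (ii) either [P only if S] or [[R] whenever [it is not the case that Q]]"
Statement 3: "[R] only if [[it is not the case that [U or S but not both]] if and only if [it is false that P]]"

Statement 1: In symbols: (P iff (not U nand (not Q xor R))) or S

not U = not True = False
not Q = not True = False
not Q xor R = False xor True = True
not U nand (not Q xor R) = False nand True = True
P iff (not U nand (not Q xor R)) = False iff True = False
(P iff (not U nand (not Q xor R))) or S = False or False = False
Hence Statement 1 is false.

Statement 2: In symbols: U nor ((P -> S) or (not Q -> R))

P -> S = False -> False = True
not Q = not True = False
not Q -> R = False -> True = True
(P -> S) or (not Q -> R) = True or True = True
U nor ((P -> S) or (not Q -> R)) = True nor True = False
Thus Statement 2 is false.

Statement 3: In symbols: R -> (not (U xor S) iff not P)

U xor S = True xor False = True
not (U xor S) = not True = False
not P = not False = True
not (U xor S) iff not P = False iff True = False
R -> (not (U xor S) iff not P) = True -> False = False
Thus Statement 3 is false.

Count: 0.

0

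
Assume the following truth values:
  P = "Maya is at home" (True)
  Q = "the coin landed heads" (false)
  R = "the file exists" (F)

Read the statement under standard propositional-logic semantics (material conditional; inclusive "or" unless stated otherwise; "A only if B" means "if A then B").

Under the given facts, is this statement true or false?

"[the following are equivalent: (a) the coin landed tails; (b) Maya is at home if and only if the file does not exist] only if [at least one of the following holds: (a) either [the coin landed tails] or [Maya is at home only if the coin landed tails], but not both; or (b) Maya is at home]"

True

Values: Q=False, P=True, R=False.
Parsed as (not Q iff (P iff not R)) -> ((not Q xor (P -> not Q)) or P)

not Q = not False = True
not R = not False = True
P iff not R = True iff True = True
not Q iff (P iff not R) = True iff True = True
not Q = not False = True
not Q = not False = True
P -> not Q = True -> True = True
not Q xor (P -> not Q) = True xor True = False
(not Q xor (P -> not Q)) or P = False or True = True
(not Q iff (P iff not R)) -> ((not Q xor (P -> not Q)) or P) = True -> True = True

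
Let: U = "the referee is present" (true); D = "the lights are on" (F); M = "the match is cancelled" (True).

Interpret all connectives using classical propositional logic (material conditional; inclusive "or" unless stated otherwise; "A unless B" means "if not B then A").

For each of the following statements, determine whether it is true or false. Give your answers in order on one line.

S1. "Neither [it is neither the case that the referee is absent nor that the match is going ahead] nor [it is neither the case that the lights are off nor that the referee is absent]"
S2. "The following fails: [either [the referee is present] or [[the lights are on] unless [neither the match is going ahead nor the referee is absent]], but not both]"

S1: Formalization: (~U nor ~M) nor (~D nor ~U)

~U = ~T = F
~M = ~T = F
~U nor ~M = F nor F = T
~D = ~F = T
~U = ~T = F
~D nor ~U = T nor F = F
(~U nor ~M) nor (~D nor ~U) = T nor F = F
So S1 is false.

S2: Parsed as ~(U xor (D | (~M nor ~U)))

~M = ~T = F
~U = ~T = F
~M nor ~U = F nor F = T
D | (~M nor ~U) = F | T = T
U xor (D | (~M nor ~U)) = T xor T = F
~(U xor (D | (~M nor ~U))) = ~F = T
So S2 is true.

S1 F; S2 T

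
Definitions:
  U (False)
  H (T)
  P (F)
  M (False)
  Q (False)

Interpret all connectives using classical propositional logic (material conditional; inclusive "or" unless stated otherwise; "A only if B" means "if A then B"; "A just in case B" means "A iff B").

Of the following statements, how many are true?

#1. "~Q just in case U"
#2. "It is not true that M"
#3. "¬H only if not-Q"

2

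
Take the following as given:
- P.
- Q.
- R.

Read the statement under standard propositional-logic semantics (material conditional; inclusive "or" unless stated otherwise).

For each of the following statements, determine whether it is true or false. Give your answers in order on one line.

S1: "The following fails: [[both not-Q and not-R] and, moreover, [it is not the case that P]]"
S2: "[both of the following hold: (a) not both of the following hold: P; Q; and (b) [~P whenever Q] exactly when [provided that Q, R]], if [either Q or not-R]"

S1 true; S2 false

S1: In symbols: ¬((¬Q ∧ ¬R) ∧ ¬P)

¬Q = ¬T = F
¬R = ¬T = F
¬Q ∧ ¬R = F ∧ F = F
¬P = ¬T = F
(¬Q ∧ ¬R) ∧ ¬P = F ∧ F = F
¬((¬Q ∧ ¬R) ∧ ¬P) = ¬F = T
Thus S1 is true.

S2: In symbols: (Q ∨ ¬R) → ((P ↑ Q) ∧ ((Q → ¬P) ↔ (Q → R)))

¬R = ¬T = F
Q ∨ ¬R = T ∨ F = T
P ↑ Q = T ↑ T = F
¬P = ¬T = F
Q → ¬P = T → F = F
Q → R = T → T = T
(Q → ¬P) ↔ (Q → R) = F ↔ T = F
(P ↑ Q) ∧ ((Q → ¬P) ↔ (Q → R)) = F ∧ F = F
(Q ∨ ¬R) → ((P ↑ Q) ∧ ((Q → ¬P) ↔ (Q → R))) = T → F = F
Thus S2 is false.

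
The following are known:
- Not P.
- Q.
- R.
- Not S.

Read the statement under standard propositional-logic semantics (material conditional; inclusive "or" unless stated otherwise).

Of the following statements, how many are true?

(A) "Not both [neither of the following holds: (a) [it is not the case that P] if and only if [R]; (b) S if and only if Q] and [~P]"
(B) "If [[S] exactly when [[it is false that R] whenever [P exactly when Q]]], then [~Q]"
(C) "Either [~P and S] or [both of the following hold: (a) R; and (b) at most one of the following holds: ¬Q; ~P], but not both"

3

(A): Formalization: ((¬P ↔ R) ↓ (S ↔ Q)) ↑ ¬P

¬P = ¬F = T
¬P ↔ R = T ↔ T = T
S ↔ Q = F ↔ T = F
(¬P ↔ R) ↓ (S ↔ Q) = T ↓ F = F
¬P = ¬F = T
((¬P ↔ R) ↓ (S ↔ Q)) ↑ ¬P = F ↑ T = T
Hence (A) is true.

(B): Formalization: (S ↔ ((P ↔ Q) → ¬R)) → ¬Q

P ↔ Q = F ↔ T = F
¬R = ¬T = F
(P ↔ Q) → ¬R = F → F = T
S ↔ ((P ↔ Q) → ¬R) = F ↔ T = F
¬Q = ¬T = F
(S ↔ ((P ↔ Q) → ¬R)) → ¬Q = F → F = T
So (B) is true.

(C): In symbols: (¬P ∧ S) ⊕ (R ∧ (¬Q ↑ ¬P))

¬P = ¬F = T
¬P ∧ S = T ∧ F = F
¬Q = ¬T = F
¬P = ¬F = T
¬Q ↑ ¬P = F ↑ T = T
R ∧ (¬Q ↑ ¬P) = T ∧ T = T
(¬P ∧ S) ⊕ (R ∧ (¬Q ↑ ¬P)) = F ⊕ T = T
Thus (C) is true.

True statements: 3 ((A), (B), (C)).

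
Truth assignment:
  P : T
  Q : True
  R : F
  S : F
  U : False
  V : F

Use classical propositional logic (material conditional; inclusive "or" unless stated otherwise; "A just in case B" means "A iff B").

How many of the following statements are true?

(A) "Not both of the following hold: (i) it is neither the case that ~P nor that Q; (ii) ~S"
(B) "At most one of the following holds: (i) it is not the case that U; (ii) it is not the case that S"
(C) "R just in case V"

(A): Formalization: (~P nor Q) nand ~S

~P = ~T = F
~P nor Q = F nor T = F
~S = ~F = T
(~P nor Q) nand ~S = F nand T = T
Hence (A) is true.

(B): This is ~U nand ~S.

~U = ~F = T
~S = ~F = T
~U nand ~S = T nand T = F
Hence (B) is false.

(C): Formalization: R <-> V

R <-> V = F <-> F = T
Hence (C) is true.

2 of the 3 statements are true ((A), (C)).

2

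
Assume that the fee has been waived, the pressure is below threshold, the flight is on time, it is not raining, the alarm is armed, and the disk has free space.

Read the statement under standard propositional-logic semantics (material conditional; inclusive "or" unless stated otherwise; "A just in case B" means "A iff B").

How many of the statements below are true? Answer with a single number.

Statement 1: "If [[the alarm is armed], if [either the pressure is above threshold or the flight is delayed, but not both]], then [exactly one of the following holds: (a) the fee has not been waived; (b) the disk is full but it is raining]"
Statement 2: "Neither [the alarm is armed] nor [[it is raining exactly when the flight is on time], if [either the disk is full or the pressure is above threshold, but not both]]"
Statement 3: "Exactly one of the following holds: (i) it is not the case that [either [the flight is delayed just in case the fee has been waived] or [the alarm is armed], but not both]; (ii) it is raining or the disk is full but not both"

0

Let S = "the pressure is above threshold" (F), V = "the flight is delayed" (F), M = "the alarm is armed" (T), R = "the fee has been waived" (T), U = "the disk is full" (F), H = "it is raining" (F).

Statement 1: In symbols: ((S ⊕ V) → M) → (¬R ⊕ (U ∧ H))

S ⊕ V = F ⊕ F = F
(S ⊕ V) → M = F → T = T
¬R = ¬T = F
U ∧ H = F ∧ F = F
¬R ⊕ (U ∧ H) = F ⊕ F = F
((S ⊕ V) → M) → (¬R ⊕ (U ∧ H)) = T → F = F
So Statement 1 is false.

Statement 2: Formalization: M ↓ ((U ⊕ S) → (H ↔ ¬V))

U ⊕ S = F ⊕ F = F
¬V = ¬F = T
H ↔ ¬V = F ↔ T = F
(U ⊕ S) → (H ↔ ¬V) = F → F = T
M ↓ ((U ⊕ S) → (H ↔ ¬V)) = T ↓ T = F
So Statement 2 is false.

Statement 3: This is ¬((V ↔ R) ⊕ M) ⊕ (H ⊕ U).

V ↔ R = F ↔ T = F
(V ↔ R) ⊕ M = F ⊕ T = T
¬((V ↔ R) ⊕ M) = ¬T = F
H ⊕ U = F ⊕ F = F
¬((V ↔ R) ⊕ M) ⊕ (H ⊕ U) = F ⊕ F = F
Thus Statement 3 is false.

0 of the 3 statements are true (none).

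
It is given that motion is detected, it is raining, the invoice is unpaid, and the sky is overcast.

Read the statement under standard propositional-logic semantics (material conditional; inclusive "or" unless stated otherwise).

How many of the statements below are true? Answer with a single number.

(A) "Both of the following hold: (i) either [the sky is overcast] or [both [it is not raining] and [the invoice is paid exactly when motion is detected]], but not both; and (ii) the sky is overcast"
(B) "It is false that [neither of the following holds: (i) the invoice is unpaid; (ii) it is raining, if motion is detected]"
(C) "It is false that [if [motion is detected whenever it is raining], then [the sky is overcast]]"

2

Let S = "the sky is overcast" (T), Q = "it is raining" (T), R = "the invoice is paid" (F), P = "motion is detected" (T).

(A): In symbols: (S ⊕ (¬Q ∧ (R ↔ P))) ∧ S

¬Q = ¬T = F
R ↔ P = F ↔ T = F
¬Q ∧ (R ↔ P) = F ∧ F = F
S ⊕ (¬Q ∧ (R ↔ P)) = T ⊕ F = T
(S ⊕ (¬Q ∧ (R ↔ P))) ∧ S = T ∧ T = T
Thus (A) is true.

(B): This is ¬(¬R ↓ (P → Q)).

¬R = ¬F = T
P → Q = T → T = T
¬R ↓ (P → Q) = T ↓ T = F
¬(¬R ↓ (P → Q)) = ¬F = T
So (B) is true.

(C): In symbols: ¬((Q → P) → S)

Q → P = T → T = T
(Q → P) → S = T → T = T
¬((Q → P) → S) = ¬T = F
Thus (C) is false.

2 of the 3 statements are true ((A), (B)).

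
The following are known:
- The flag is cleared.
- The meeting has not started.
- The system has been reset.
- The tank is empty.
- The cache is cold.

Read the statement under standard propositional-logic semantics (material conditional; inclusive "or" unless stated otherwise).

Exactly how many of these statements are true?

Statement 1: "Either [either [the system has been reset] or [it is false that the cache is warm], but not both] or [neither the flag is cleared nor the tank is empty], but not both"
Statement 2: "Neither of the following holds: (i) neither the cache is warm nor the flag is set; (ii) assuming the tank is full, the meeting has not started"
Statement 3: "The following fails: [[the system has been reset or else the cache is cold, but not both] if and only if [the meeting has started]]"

0

Let S = "the system has been reset" (T), R = "the cache is warm" (F), D = "the flag is set" (F), U = "the tank is full" (F), G = "the meeting has started" (F).

Statement 1: Parsed as (S xor ~R) xor (~D nor ~U)

~R = ~F = T
S xor ~R = T xor T = F
~D = ~F = T
~U = ~F = T
~D nor ~U = T nor T = F
(S xor ~R) xor (~D nor ~U) = F xor F = F
Thus Statement 1 is false.

Statement 2: Parsed as (R nor D) nor (U -> ~G)

R nor D = F nor F = T
~G = ~F = T
U -> ~G = F -> T = T
(R nor D) nor (U -> ~G) = T nor T = F
Hence Statement 2 is false.

Statement 3: This is ~((S xor ~R) <-> G).

~R = ~F = T
S xor ~R = T xor T = F
(S xor ~R) <-> G = F <-> F = T
~((S xor ~R) <-> G) = ~T = F
So Statement 3 is false.

True statements: 0 (none).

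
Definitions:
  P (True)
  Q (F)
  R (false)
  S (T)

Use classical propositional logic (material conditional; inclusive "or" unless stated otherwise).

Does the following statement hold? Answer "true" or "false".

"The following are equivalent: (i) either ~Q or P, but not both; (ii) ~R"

The statement is false.

In symbols: (not Q xor P) iff not R

not Q = not False = True
not Q xor P = True xor True = False
not R = not False = True
(not Q xor P) iff not R = False iff True = False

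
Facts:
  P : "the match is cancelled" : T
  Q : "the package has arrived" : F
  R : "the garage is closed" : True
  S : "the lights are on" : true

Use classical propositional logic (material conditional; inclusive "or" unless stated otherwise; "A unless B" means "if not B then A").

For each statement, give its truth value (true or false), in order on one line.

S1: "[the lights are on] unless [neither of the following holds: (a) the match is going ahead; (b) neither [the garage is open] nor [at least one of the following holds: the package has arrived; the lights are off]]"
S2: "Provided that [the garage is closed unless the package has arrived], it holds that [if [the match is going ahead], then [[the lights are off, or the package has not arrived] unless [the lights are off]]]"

S1: Formalization: S ∨ (¬P ↓ (¬R ↓ (Q ∨ ¬S)))

¬P = ¬T = F
¬R = ¬T = F
¬S = ¬T = F
Q ∨ ¬S = F ∨ F = F
¬R ↓ (Q ∨ ¬S) = F ↓ F = T
¬P ↓ (¬R ↓ (Q ∨ ¬S)) = F ↓ T = F
S ∨ (¬P ↓ (¬R ↓ (Q ∨ ¬S))) = T ∨ F = T
Thus S1 is true.

S2: This is (R ∨ Q) → (¬P → ((¬S ∨ ¬Q) ∨ ¬S)).

R ∨ Q = T ∨ F = T
¬P = ¬T = F
¬S = ¬T = F
¬Q = ¬F = T
¬S ∨ ¬Q = F ∨ T = T
¬S = ¬T = F
(¬S ∨ ¬Q) ∨ ¬S = T ∨ F = T
¬P → ((¬S ∨ ¬Q) ∨ ¬S) = F → T = T
(R ∨ Q) → (¬P → ((¬S ∨ ¬Q) ∨ ¬S)) = T → T = T
Hence S2 is true.

S1 true; S2 true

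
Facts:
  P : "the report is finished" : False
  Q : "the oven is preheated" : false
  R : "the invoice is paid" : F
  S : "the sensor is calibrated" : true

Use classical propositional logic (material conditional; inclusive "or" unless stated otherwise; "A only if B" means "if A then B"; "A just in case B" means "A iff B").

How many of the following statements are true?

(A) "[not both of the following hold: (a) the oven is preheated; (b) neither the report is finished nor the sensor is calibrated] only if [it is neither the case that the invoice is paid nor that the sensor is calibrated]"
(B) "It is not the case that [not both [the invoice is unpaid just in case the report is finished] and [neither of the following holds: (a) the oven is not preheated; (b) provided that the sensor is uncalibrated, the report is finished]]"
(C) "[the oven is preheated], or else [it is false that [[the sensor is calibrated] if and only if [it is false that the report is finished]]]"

0

(A): This is (Q ↑ (P ↓ S)) → (R ↓ S).

P ↓ S = F ↓ T = F
Q ↑ (P ↓ S) = F ↑ F = T
R ↓ S = F ↓ T = F
(Q ↑ (P ↓ S)) → (R ↓ S) = T → F = F
So (A) is false.

(B): Parsed as ¬((¬R ↔ P) ↑ (¬Q ↓ (¬S → P)))

¬R = ¬F = T
¬R ↔ P = T ↔ F = F
¬Q = ¬F = T
¬S = ¬T = F
¬S → P = F → F = T
¬Q ↓ (¬S → P) = T ↓ T = F
(¬R ↔ P) ↑ (¬Q ↓ (¬S → P)) = F ↑ F = T
¬((¬R ↔ P) ↑ (¬Q ↓ (¬S → P))) = ¬T = F
Hence (B) is false.

(C): This is Q ∨ ¬(S ↔ ¬P).

¬P = ¬F = T
S ↔ ¬P = T ↔ T = T
¬(S ↔ ¬P) = ¬T = F
Q ∨ ¬(S ↔ ¬P) = F ∨ F = F
Hence (C) is false.

True statements: 0 (none).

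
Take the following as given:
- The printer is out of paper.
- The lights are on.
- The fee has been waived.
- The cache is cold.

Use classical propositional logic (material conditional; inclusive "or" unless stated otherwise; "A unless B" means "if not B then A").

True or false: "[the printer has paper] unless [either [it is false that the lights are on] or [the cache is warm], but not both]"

False

Let L = "the printer has paper" (False), V = "the lights are on" (True), Q = "the cache is warm" (False).
Formalization: L or (not V xor Q)

not V = not True = False
not V xor Q = False xor False = False
L or (not V xor Q) = False or False = False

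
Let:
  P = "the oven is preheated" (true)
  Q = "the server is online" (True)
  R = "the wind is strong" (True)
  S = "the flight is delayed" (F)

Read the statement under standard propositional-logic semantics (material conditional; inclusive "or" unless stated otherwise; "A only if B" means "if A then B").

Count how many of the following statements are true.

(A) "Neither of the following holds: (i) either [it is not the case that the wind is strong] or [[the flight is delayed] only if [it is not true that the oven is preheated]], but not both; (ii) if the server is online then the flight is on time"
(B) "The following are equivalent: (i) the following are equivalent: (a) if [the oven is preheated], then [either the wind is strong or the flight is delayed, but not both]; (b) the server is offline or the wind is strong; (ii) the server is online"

(A): Parsed as (~R xor (S -> ~P)) nor (Q -> ~S)

~R = ~T = F
~P = ~T = F
S -> ~P = F -> F = T
~R xor (S -> ~P) = F xor T = T
~S = ~F = T
Q -> ~S = T -> T = T
(~R xor (S -> ~P)) nor (Q -> ~S) = T nor T = F
Hence (A) is false.

(B): Formalization: ((P -> (R xor S)) <-> (~Q | R)) <-> Q

R xor S = T xor F = T
P -> (R xor S) = T -> T = T
~Q = ~T = F
~Q | R = F | T = T
(P -> (R xor S)) <-> (~Q | R) = T <-> T = T
((P -> (R xor S)) <-> (~Q | R)) <-> Q = T <-> T = T
Hence (B) is true.

1 of the 2 statements is true ((B)).

1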